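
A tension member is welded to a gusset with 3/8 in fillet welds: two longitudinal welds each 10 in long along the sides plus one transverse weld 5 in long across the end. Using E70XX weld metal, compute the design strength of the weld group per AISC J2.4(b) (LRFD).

E70XX → F_EXX = 70 ksi.
t_e = 0.707 × 0.375 = 0.2651 in.
R_nwl = 0.6 × 70 × 0.2651 × 20 = 222.7 kip (longitudinal, 2 welds).
R_nwt = 0.6 × 70 × 0.2651 × 5 = 55.68 kip (transverse, base value).
(i) R_nwl + R_nwt = 278.4 kip; (ii) 0.85 R_nwl + 1.5 R_nwt = 272.8 kip.
R_n = max = 278.4 kip [governs: (i)]; φR_n = 208.8 kip.

φR_n ≈ 209 kip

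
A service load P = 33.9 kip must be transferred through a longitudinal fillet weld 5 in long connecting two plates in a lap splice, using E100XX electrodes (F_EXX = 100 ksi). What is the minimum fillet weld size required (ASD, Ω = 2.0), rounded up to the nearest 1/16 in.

w = 3/8 in

Total weld length L = 5 in.
Required throat t_e = P × Ω / (0.6 F_EXX × L) = 33.9 × 2.0 / (0.6 × 100 × 5) = 0.226 in.
Required leg w = t_e / 0.707 = 0.3197 in → use 3/8 in.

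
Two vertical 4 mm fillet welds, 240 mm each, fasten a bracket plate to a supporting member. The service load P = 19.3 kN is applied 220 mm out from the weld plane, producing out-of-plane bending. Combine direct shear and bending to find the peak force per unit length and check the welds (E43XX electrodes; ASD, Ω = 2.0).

f_max ≈ 225 N/mm; adequate

E43XX → F_EXX = 430 MPa.
L_w = 2 × 240 = 480 mm; section modulus (unit throat) S = 2 × L²/6 = 19200 mm².
Direct shear f_v = P/L_w = 19.3×10³/480 = 40.21 N/mm.
Moment M = P × e = 19.3×10³ × 220 = 4246000 N·mm; bending f_b = M/S = 221.1 N/mm.
f_max = √(f_v² + f_b²) = √(40.21² + 221.1²) = 224.8 N/mm.
r_n/Ω = (1/2.0) × 0.6 × 430 × (0.707 × 4) = 364.8 N/mm → adequate.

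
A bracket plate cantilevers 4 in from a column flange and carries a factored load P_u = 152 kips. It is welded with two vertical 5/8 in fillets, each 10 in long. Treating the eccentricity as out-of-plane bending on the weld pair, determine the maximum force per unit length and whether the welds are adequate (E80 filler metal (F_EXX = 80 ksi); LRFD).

f_max ≈ 19.8 kip/in; NOT adequate

L_w = 2 × 10 = 20 in; section modulus (unit throat) S = 2 × L²/6 = 33.33 in².
Direct shear f_v = P/L_w = 152/20 = 7.6 kip/in.
Moment M = P × e = 152 × 4 = 608 kip·in; bending f_b = M/S = 18.24 kip/in.
f_max = √(f_v² + f_b²) = √(7.6² + 18.24²) = 19.76 kip/in.
φr_n = 0.75 × 0.6 × 80 × (0.707 × 0.625) = 15.91 kip/in → NOT adequate.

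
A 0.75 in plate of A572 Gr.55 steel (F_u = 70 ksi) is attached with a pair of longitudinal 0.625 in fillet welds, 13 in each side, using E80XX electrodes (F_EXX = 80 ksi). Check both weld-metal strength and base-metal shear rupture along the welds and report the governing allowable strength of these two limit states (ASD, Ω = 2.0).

t_e = 0.707 × 0.625 = 0.4419 in; L = 26 in.
Weld metal: R_n/Ω = (1/2.0) × 0.6 × 80 × 0.4419 × 26 = 275.7 kips.
Base metal (shear rupture): R_n/Ω = (1/2.0) × 0.6 × 70 × 0.75 × 26 = 409.5 kips.
Governing: weld metal.

R_n/Ω ≈ 276 kips (weld metal governs)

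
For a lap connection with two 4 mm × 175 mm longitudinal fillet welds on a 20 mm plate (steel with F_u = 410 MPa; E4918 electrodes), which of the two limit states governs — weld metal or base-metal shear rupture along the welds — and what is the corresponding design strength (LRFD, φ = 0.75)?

φR_n ≈ 218 kN (weld metal governs)

E49XX → F_EXX = 490 MPa.
t_e = 0.707 × 4 = 2.828 mm; L = 350 mm.
Weld metal: φR_n = 0.75 × 0.6 × 490 × 2.828 × 350 × 10⁻³ = 218.3 kN.
Base metal (shear rupture): φR_n = 0.75 × 0.6 × 410 × 20 × 350 × 10⁻³ = 1292 kN.
Governing: weld metal.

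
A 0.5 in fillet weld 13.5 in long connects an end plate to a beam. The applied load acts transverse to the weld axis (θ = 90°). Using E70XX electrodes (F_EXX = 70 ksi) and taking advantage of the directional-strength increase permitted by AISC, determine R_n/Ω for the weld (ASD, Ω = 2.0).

t_e = 0.707 × 0.5 = 0.3535 in; A_we = 0.3535 × 13.5 = 4.772 in².
Directional factor: 1.0 + 0.5 sin^1.5(90°) = 1.5.
F_nw = 0.6 × 70 × 1.5 = 63 ksi.
R_n/Ω = (63 × 4.772) / 2.0 = 150.3 kip.

R_n/Ω ≈ 150 kip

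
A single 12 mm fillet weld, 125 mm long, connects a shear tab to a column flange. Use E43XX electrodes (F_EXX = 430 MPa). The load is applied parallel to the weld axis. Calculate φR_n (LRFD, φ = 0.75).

φR_n ≈ 205 kN

Effective throat t_e = 0.707 × 12 = 8.484 mm.
Total length L = 125 mm; A_we = 8.484 × 125 = 1060 mm².
F_nw = 0.6 F_EXX = 0.6 × 430 = 258 MPa.
φR_n = 0.75 × 258 × 1060 × 10⁻³ = 205.2 kN.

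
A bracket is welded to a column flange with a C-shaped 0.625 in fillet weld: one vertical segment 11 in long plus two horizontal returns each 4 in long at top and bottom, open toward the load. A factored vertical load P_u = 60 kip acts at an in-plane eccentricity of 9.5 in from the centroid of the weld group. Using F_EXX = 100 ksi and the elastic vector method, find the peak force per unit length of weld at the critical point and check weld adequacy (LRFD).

f_max ≈ 11.4 kip/in; adequate

Total weld length L_w = 19 in. Treat welds as unit-width lines.
Centroid: x̄ = 2×4×2 / 19 = 0.8421 in from the vertical weld.
Polar moment about centroid: J = I_x + I_y = [11³/12 + 2×4×5.5²] + [11×0.8421² + 2(4³/12 + 4×1.158²)] = 382.1 in³.
Direct shear f_v = P/L_w = 60 / 19 = 3.158 kip/in (vertical).
Torsion M = P·e = 60 × 9.5 = 570 kip·in.
Critical point at (x, y) = (3.158, 5.5) from centroid. f_tx = M·y/J = 8.204 kip/in; f_ty = M·x/J = 4.711 kip/in.
Resultant f_max = √[f_tx² + (f_v + f_ty)²] = √[8.204² + (3.158 + 4.711)²] = 11.37 kip/in.
Capacity per unit length: φr_n = 0.75 × 0.6 × 100 × (0.707 × 0.625) = 19.88 kip/in.
11.37 ≤ 19.88 → adequate.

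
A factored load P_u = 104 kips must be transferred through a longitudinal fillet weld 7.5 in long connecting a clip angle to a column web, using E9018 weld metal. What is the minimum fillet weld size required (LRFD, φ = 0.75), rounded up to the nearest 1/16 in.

E90XX → F_EXX = 90 ksi.
Total weld length L = 7.5 in.
Required throat t_e = P_u / (φ × 0.6 F_EXX × L) = 104 / (0.75 × 0.6 × 90 × 7.5) = 0.3424 in.
Required leg w = t_e / 0.707 = 0.4843 in → use 1/2 in.

w = 1/2 in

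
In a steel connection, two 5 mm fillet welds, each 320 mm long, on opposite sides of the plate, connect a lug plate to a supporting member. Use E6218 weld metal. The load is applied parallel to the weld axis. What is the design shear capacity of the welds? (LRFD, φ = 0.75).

φR_n ≈ 631 kN

E62XX → F_EXX = 620 MPa.
Effective throat t_e = 0.707 × 5 = 3.535 mm.
Total length L = 640 mm; A_we = 3.535 × 640 = 2262 mm².
F_nw = 0.6 F_EXX = 0.6 × 620 = 372 MPa.
φR_n = 0.75 × 372 × 2262 × 10⁻³ = 631.2 kN.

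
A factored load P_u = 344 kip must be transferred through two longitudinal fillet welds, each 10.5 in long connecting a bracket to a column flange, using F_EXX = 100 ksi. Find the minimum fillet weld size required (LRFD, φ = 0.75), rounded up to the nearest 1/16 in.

Total weld length L = 21 in.
Required throat t_e = P_u / (φ × 0.6 F_EXX × L) = 344 / (0.75 × 0.6 × 100 × 21) = 0.364 in.
Required leg w = t_e / 0.707 = 0.5149 in → use 9/16 in.

w = 9/16 in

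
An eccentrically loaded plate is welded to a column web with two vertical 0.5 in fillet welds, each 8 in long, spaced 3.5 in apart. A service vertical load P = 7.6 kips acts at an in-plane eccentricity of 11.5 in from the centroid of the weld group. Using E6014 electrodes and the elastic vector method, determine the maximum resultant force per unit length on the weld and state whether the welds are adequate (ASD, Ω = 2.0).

f_max ≈ 3.06 kip/in; adequate

E60XX → F_EXX = 60 ksi.
Total weld length L_w = 16 in. Treat welds as unit-width lines.
Polar moment about centroid: J = 2[d³/12 + d(b/2)²] = 2[8³/12 + 8×1.75²] = 134.3 in³.
Direct shear f_v = P/L_w = 7.6 / 16 = 0.475 kip/in (vertical).
Torsion M = P·e = 7.6 × 11.5 = 87.4 kip·in.
Critical point at (x, y) = (1.75, 4) from centroid. f_tx = M·y/J = 2.602 kip/in; f_ty = M·x/J = 1.139 kip/in.
Resultant f_max = √[f_tx² + (f_v + f_ty)²] = √[2.602² + (0.475 + 1.139)²] = 3.062 kip/in.
Capacity per unit length: r_n/Ω = (1/2.0) × 0.6 × 60 × (0.707 × 0.5) = 6.363 kip/in.
3.062 ≤ 6.363 → adequate.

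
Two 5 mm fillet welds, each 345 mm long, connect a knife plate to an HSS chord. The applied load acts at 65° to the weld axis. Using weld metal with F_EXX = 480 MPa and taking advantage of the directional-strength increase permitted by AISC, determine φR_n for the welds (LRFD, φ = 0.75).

φR_n ≈ 754 kN

t_e = 0.707 × 5 = 3.535 mm; A_we = 3.535 × 690 = 2439 mm².
Directional factor: 1.0 + 0.5 sin^1.5(65°) = 1.431.
F_nw = 0.6 × 480 × 1.431 = 412.2 MPa.
φR_n = 0.75 × 412.2 × 2439 × 10⁻³ = 754.1 kN.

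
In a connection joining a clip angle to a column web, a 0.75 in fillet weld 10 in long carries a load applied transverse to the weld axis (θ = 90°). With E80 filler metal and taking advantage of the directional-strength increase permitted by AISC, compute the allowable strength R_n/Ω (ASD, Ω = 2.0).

R_n/Ω ≈ 191 kips

E80XX → F_EXX = 80 ksi.
t_e = 0.707 × 0.75 = 0.5302 in; A_we = 0.5302 × 10 = 5.303 in².
Directional factor: 1.0 + 0.5 sin^1.5(90°) = 1.5.
F_nw = 0.6 × 80 × 1.5 = 72 ksi.
R_n/Ω = (72 × 5.303) / 2.0 = 190.9 kips.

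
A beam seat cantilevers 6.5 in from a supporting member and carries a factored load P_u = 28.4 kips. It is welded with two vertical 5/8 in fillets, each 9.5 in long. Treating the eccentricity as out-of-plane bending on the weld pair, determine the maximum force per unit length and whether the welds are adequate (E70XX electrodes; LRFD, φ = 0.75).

f_max ≈ 6.32 kip/in; adequate

E70XX → F_EXX = 70 ksi.
L_w = 2 × 9.5 = 19 in; section modulus (unit throat) S = 2 × L²/6 = 30.08 in².
Direct shear f_v = P/L_w = 28.4/19 = 1.495 kip/in.
Moment M = P × e = 28.4 × 6.5 = 184.6 kip·in; bending f_b = M/S = 6.136 kip/in.
f_max = √(f_v² + f_b²) = √(1.495² + 6.136²) = 6.316 kip/in.
φr_n = 0.75 × 0.6 × 70 × (0.707 × 0.625) = 13.92 kip/in → adequate.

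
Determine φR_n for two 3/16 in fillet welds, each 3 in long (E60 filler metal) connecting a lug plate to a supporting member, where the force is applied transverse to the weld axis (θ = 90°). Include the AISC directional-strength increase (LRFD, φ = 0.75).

φR_n ≈ 32.2 kips

E60XX → F_EXX = 60 ksi.
t_e = 0.707 × 0.1875 = 0.1326 in; A_we = 0.1326 × 6 = 0.7954 in².
Directional factor: 1.0 + 0.5 sin^1.5(90°) = 1.5.
F_nw = 0.6 × 60 × 1.5 = 54 ksi.
φR_n = 0.75 × 54 × 0.7954 = 32.21 kips.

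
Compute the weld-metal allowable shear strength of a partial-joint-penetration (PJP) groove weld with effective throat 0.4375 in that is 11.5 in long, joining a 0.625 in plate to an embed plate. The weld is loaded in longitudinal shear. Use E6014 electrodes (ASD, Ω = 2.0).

E60XX → F_EXX = 60 ksi.
Effective throat (given) t_e = 0.4375 in.
A_we = 0.4375 × 11.5 = 5.031 in².
F_nw = 0.6 F_EXX = 36 ksi.
R_n/Ω = (36 × 5.031) / 2.0 = 90.56 kip.

R_n/Ω ≈ 90.6 kip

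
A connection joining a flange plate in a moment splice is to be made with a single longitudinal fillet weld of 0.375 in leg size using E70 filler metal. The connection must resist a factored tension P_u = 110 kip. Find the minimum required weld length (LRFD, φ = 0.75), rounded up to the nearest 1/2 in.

E70XX → F_EXX = 70 ksi.
Throat t_e = 0.707 × 0.375 = 0.2651 in.
φr_n = 0.75 × 0.6 × 70 × 0.2651 = 8.351 kip/in.
L_req = P_u / φr_n = 110 / 8.351 = 13.17 in total.
Round up → use L = 13.5 in.

L = 13.5 in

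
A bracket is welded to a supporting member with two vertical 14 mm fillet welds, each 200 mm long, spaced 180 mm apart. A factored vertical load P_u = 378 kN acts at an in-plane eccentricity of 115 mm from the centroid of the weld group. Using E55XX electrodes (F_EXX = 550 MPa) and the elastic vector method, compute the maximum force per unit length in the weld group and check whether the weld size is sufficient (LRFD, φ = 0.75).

f_max ≈ 2040 N/mm; adequate

Total weld length L_w = 400 mm. Treat welds as unit-width lines.
Polar moment about centroid: J = 2[d³/12 + d(b/2)²] = 2[200³/12 + 200×90²] = 4573000 mm³.
Direct shear f_v = P/L_w = 378×10³ / 400 = 945 N/mm (vertical).
Torsion M = P·e = 378×10³ × 115 = 43470000 N·mm.
Critical point at (x, y) = (90, 100) from centroid. f_tx = M·y/J = 950.5 N/mm; f_ty = M·x/J = 855.5 N/mm.
Resultant f_max = √[f_tx² + (f_v + f_ty)²] = √[950.5² + (945 + 855.5)²] = 2036 N/mm.
Capacity per unit length: φr_n = 0.75 × 0.6 × 550 × (0.707 × 14) = 2450 N/mm.
2036 ≤ 2450 → adequate.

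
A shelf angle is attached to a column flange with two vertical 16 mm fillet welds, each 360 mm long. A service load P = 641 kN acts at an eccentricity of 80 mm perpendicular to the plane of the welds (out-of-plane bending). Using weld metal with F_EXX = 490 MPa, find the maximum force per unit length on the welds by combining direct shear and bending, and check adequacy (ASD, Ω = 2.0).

f_max ≈ 1480 N/mm; adequate

L_w = 2 × 360 = 720 mm; section modulus (unit throat) S = 2 × L²/6 = 43200 mm².
Direct shear f_v = P/L_w = 641×10³/720 = 890.3 N/mm.
Moment M = P × e = 641×10³ × 80 = 51280000 N·mm; bending f_b = M/S = 1187 N/mm.
f_max = √(f_v² + f_b²) = √(890.3² + 1187²) = 1484 N/mm.
r_n/Ω = (1/2.0) × 0.6 × 490 × (0.707 × 16) = 1663 N/mm → adequate.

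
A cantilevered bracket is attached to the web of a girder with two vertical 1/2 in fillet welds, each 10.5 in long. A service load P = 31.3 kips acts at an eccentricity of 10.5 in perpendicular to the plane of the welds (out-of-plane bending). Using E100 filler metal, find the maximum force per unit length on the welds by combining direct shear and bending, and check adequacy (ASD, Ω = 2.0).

E100XX → F_EXX = 100 ksi.
L_w = 2 × 10.5 = 21 in; section modulus (unit throat) S = 2 × L²/6 = 36.75 in².
Direct shear f_v = P/L_w = 31.3/21 = 1.49 kip/in.
Moment M = P × e = 31.3 × 10.5 = 328.65 kip·in; bending f_b = M/S = 8.943 kip/in.
f_max = √(f_v² + f_b²) = √(1.49² + 8.943²) = 9.066 kip/in.
r_n/Ω = (1/2.0) × 0.6 × 100 × (0.707 × 0.5) = 10.6 kip/in → adequate.

f_max ≈ 9.07 kip/in; adequate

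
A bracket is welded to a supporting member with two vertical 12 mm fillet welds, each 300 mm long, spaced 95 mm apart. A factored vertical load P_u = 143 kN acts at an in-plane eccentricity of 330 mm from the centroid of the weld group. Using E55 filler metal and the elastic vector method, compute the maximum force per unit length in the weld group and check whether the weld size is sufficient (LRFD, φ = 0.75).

E55XX → F_EXX = 550 MPa.
Total weld length L_w = 600 mm. Treat welds as unit-width lines.
Polar moment about centroid: J = 2[d³/12 + d(b/2)²] = 2[300³/12 + 300×47.5²] = 5854000 mm³.
Direct shear f_v = P/L_w = 143×10³ / 600 = 238.3 N/mm (vertical).
Torsion M = P·e = 143×10³ × 330 = 47190000 N·mm.
Critical point at (x, y) = (47.5, 150) from centroid. f_tx = M·y/J = 1209 N/mm; f_ty = M·x/J = 382.9 N/mm.
Resultant f_max = √[f_tx² + (f_v + f_ty)²] = √[1209² + (238.3 + 382.9)²] = 1359 N/mm.
Capacity per unit length: φr_n = 0.75 × 0.6 × 550 × (0.707 × 12) = 2100 N/mm.
1359 ≤ 2100 → adequate.

f_max ≈ 1360 N/mm; adequate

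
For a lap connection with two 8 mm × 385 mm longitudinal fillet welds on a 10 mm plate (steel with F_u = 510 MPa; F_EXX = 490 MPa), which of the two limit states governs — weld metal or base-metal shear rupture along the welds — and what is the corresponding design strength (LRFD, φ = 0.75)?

φR_n ≈ 960 kN (weld metal governs)

t_e = 0.707 × 8 = 5.656 mm; L = 770 mm.
Weld metal: φR_n = 0.75 × 0.6 × 490 × 5.656 × 770 × 10⁻³ = 960.3 kN.
Base metal (shear rupture): φR_n = 0.75 × 0.6 × 510 × 10 × 770 × 10⁻³ = 1767 kN.
Governing: weld metal.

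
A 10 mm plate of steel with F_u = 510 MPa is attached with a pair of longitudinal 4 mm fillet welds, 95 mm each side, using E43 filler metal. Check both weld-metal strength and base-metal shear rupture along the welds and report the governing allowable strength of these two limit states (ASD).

R_n/Ω ≈ 69.3 kN (weld metal governs)

E43XX → F_EXX = 430 MPa.
t_e = 0.707 × 4 = 2.828 mm; L = 190 mm.
Weld metal: R_n/Ω = (1/2.0) × 0.6 × 430 × 2.828 × 190 × 10⁻³ = 69.31 kN.
Base metal (shear rupture): R_n/Ω = (1/2.0) × 0.6 × 510 × 10 × 190 × 10⁻³ = 290.7 kN.
Governing: weld metal.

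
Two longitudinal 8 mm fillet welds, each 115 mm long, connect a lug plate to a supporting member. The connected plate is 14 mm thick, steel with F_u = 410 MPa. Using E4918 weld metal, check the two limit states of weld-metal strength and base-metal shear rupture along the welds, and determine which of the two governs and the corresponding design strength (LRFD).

φR_n ≈ 287 kN (weld metal governs)

E49XX → F_EXX = 490 MPa.
t_e = 0.707 × 8 = 5.656 mm; L = 230 mm.
Weld metal: φR_n = 0.75 × 0.6 × 490 × 5.656 × 230 × 10⁻³ = 286.8 kN.
Base metal (shear rupture): φR_n = 0.75 × 0.6 × 410 × 14 × 230 × 10⁻³ = 594.1 kN.
Governing: weld metal.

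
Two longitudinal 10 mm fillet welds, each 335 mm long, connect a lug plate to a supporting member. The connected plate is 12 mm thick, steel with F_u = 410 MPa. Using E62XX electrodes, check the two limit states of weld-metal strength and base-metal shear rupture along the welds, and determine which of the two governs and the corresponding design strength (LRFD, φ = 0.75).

E62XX → F_EXX = 620 MPa.
t_e = 0.707 × 10 = 7.07 mm; L = 670 mm.
Weld metal: φR_n = 0.75 × 0.6 × 620 × 7.07 × 670 × 10⁻³ = 1322 kN.
Base metal (shear rupture): φR_n = 0.75 × 0.6 × 410 × 12 × 670 × 10⁻³ = 1483 kN.
Governing: weld metal.

φR_n ≈ 1320 kN (weld metal governs)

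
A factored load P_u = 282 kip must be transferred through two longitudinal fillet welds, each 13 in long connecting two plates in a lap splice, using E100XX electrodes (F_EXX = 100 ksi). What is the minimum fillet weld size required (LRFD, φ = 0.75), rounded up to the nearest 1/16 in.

Total weld length L = 26 in.
Required throat t_e = P_u / (φ × 0.6 F_EXX × L) = 282 / (0.75 × 0.6 × 100 × 26) = 0.241 in.
Required leg w = t_e / 0.707 = 0.3409 in → use 3/8 in.

w = 3/8 in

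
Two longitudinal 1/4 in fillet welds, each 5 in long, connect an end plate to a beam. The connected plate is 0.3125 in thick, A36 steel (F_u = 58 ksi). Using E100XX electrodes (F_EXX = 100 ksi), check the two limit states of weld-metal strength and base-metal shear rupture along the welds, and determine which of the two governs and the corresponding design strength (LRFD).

φR_n ≈ 79.5 kips (weld metal governs)

t_e = 0.707 × 0.25 = 0.1767 in; L = 10 in.
Weld metal: φR_n = 0.75 × 0.6 × 100 × 0.1767 × 10 = 79.54 kips.
Base metal (shear rupture): φR_n = 0.75 × 0.6 × 58 × 0.3125 × 10 = 81.56 kips.
Governing: weld metal.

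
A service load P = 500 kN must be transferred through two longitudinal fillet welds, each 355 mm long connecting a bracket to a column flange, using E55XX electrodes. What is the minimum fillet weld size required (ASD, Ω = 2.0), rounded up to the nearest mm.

w = 7 mm

E55XX → F_EXX = 550 MPa.
Total weld length L = 710 mm.
Required throat t_e = P × Ω / (0.6 F_EXX × L) = 500 × 2.0 / (0.6 × 550 × 710 × 10⁻³) = 4.268 mm.
Required leg w = t_e / 0.707 = 6.037 mm → use 7 mm.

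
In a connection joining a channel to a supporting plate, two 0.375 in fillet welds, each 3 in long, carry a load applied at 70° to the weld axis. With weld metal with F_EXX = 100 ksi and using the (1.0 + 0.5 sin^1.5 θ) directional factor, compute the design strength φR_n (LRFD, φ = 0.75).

φR_n ≈ 104 kips

t_e = 0.707 × 0.375 = 0.2651 in; A_we = 0.2651 × 6 = 1.591 in².
Directional factor: 1.0 + 0.5 sin^1.5(70°) = 1.455.
F_nw = 0.6 × 100 × 1.455 = 87.33 ksi.
φR_n = 0.75 × 87.33 × 1.591 = 104.2 kips.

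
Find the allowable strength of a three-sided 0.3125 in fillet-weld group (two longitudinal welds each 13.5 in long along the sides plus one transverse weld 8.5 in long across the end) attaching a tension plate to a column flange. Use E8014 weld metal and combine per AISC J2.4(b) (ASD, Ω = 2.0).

E80XX → F_EXX = 80 ksi.
t_e = 0.707 × 0.3125 = 0.2209 in.
R_nwl = 0.6 × 80 × 0.2209 × 27 = 286.3 kips (longitudinal, 2 welds).
R_nwt = 0.6 × 80 × 0.2209 × 8.5 = 90.14 kips (transverse, base value).
(i) R_nwl + R_nwt = 376.5 kips; (ii) 0.85 R_nwl + 1.5 R_nwt = 378.6 kips.
R_n = max = 378.6 kips [governs: (ii)]; R_n/Ω = 189.3 kips.

R_n/Ω ≈ 189 kips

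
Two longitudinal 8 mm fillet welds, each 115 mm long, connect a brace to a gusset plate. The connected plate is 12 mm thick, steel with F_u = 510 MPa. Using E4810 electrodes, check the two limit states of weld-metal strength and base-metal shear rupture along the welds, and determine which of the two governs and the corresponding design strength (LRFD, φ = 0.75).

E48XX → F_EXX = 480 MPa.
t_e = 0.707 × 8 = 5.656 mm; L = 230 mm.
Weld metal: φR_n = 0.75 × 0.6 × 480 × 5.656 × 230 × 10⁻³ = 281 kN.
Base metal (shear rupture): φR_n = 0.75 × 0.6 × 510 × 12 × 230 × 10⁻³ = 633.4 kN.
Governing: weld metal.

φR_n ≈ 281 kN (weld metal governs)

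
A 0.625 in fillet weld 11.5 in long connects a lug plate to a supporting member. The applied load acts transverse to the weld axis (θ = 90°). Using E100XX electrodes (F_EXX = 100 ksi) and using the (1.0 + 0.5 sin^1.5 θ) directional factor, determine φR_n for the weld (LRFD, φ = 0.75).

φR_n ≈ 343 kips

t_e = 0.707 × 0.625 = 0.4419 in; A_we = 0.4419 × 11.5 = 5.082 in².
Directional factor: 1.0 + 0.5 sin^1.5(90°) = 1.5.
F_nw = 0.6 × 100 × 1.5 = 90 ksi.
φR_n = 0.75 × 90 × 5.082 = 343 kips.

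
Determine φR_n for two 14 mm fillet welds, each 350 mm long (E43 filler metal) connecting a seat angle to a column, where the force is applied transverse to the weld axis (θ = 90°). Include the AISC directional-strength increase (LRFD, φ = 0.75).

E43XX → F_EXX = 430 MPa.
t_e = 0.707 × 14 = 9.898 mm; A_we = 9.898 × 700 = 6929 mm².
Directional factor: 1.0 + 0.5 sin^1.5(90°) = 1.5.
F_nw = 0.6 × 430 × 1.5 = 387 MPa.
φR_n = 0.75 × 387 × 6929 × 10⁻³ = 2011 kN.

φR_n ≈ 2010 kN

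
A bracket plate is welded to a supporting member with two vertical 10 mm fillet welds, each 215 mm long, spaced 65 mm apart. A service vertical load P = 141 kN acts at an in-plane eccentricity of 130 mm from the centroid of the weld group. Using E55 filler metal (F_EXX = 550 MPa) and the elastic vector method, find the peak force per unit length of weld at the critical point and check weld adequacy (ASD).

f_max ≈ 1120 N/mm; adequate

Total weld length L_w = 430 mm. Treat welds as unit-width lines.
Polar moment about centroid: J = 2[d³/12 + d(b/2)²] = 2[215³/12 + 215×32.5²] = 2111000 mm³.
Direct shear f_v = P/L_w = 141×10³ / 430 = 327.9 N/mm (vertical).
Torsion M = P·e = 141×10³ × 130 = 18330000 N·mm.
Critical point at (x, y) = (32.5, 107.5) from centroid. f_tx = M·y/J = 933.6 N/mm; f_ty = M·x/J = 282.3 N/mm.
Resultant f_max = √[f_tx² + (f_v + f_ty)²] = √[933.6² + (327.9 + 282.3)²] = 1115 N/mm.
Capacity per unit length: r_n/Ω = (1/2.0) × 0.6 × 550 × (0.707 × 10) = 1167 N/mm.
1115 ≤ 1167 → adequate.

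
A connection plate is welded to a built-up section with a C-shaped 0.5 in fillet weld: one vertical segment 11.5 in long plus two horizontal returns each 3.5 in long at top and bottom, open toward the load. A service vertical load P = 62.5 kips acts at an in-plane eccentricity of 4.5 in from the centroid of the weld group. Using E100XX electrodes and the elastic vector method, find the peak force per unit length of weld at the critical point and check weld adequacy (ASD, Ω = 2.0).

E100XX → F_EXX = 100 ksi.
Total weld length L_w = 18.5 in. Treat welds as unit-width lines.
Centroid: x̄ = 2×3.5×1.75 / 18.5 = 0.6622 in from the vertical weld.
Polar moment about centroid: J = I_x + I_y = [11.5³/12 + 2×3.5×5.75²] + [11.5×0.6622² + 2(3.5³/12 + 3.5×1.088²)] = 378.6 in³.
Direct shear f_v = P/L_w = 62.5 / 18.5 = 3.378 kip/in (vertical).
Torsion M = P·e = 62.5 × 4.5 = 281.25 kip·in.
Critical point at (x, y) = (2.838, 5.75) from centroid. f_tx = M·y/J = 4.271 kip/in; f_ty = M·x/J = 2.108 kip/in.
Resultant f_max = √[f_tx² + (f_v + f_ty)²] = √[4.271² + (3.378 + 2.108)²] = 6.953 kip/in.
Capacity per unit length: r_n/Ω = (1/2.0) × 0.6 × 100 × (0.707 × 0.5) = 10.6 kip/in.
6.953 ≤ 10.6 → adequate.

f_max ≈ 6.95 kip/in; adequate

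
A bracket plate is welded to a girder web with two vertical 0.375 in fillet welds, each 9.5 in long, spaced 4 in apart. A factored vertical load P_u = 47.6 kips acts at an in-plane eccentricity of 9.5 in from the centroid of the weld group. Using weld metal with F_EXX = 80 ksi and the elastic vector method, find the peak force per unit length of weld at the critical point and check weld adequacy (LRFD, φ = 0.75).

Total weld length L_w = 19 in. Treat welds as unit-width lines.
Polar moment about centroid: J = 2[d³/12 + d(b/2)²] = 2[9.5³/12 + 9.5×2²] = 218.9 in³.
Direct shear f_v = P/L_w = 47.6 / 19 = 2.505 kip/in (vertical).
Torsion M = P·e = 47.6 × 9.5 = 452.2 kip·in.
Critical point at (x, y) = (2, 4.75) from centroid. f_tx = M·y/J = 9.813 kip/in; f_ty = M·x/J = 4.132 kip/in.
Resultant f_max = √[f_tx² + (f_v + f_ty)²] = √[9.813² + (2.505 + 4.132)²] = 11.85 kip/in.
Capacity per unit length: φr_n = 0.75 × 0.6 × 80 × (0.707 × 0.375) = 9.544 kip/in.
11.85 > 9.544 → NOT adequate.

f_max ≈ 11.8 kip/in; NOT adequate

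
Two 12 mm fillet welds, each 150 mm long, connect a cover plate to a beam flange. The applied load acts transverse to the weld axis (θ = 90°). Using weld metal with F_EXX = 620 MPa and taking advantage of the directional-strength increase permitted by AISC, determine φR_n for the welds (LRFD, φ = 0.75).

t_e = 0.707 × 12 = 8.484 mm; A_we = 8.484 × 300 = 2545 mm².
Directional factor: 1.0 + 0.5 sin^1.5(90°) = 1.5.
F_nw = 0.6 × 620 × 1.5 = 558 MPa.
φR_n = 0.75 × 558 × 2545 × 10⁻³ = 1065 kN.

φR_n ≈ 1070 kN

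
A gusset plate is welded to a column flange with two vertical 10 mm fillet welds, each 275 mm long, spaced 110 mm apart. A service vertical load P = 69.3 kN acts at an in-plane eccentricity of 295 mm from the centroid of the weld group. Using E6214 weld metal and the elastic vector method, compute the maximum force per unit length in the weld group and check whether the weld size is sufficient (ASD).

f_max ≈ 648 N/mm; adequate

E62XX → F_EXX = 620 MPa.
Total weld length L_w = 550 mm. Treat welds as unit-width lines.
Polar moment about centroid: J = 2[d³/12 + d(b/2)²] = 2[275³/12 + 275×55²] = 5130000 mm³.
Direct shear f_v = P/L_w = 69.3×10³ / 550 = 126 N/mm (vertical).
Torsion M = P·e = 69.3×10³ × 295 = 20444000 N·mm.
Critical point at (x, y) = (55, 137.5) from centroid. f_tx = M·y/J = 548 N/mm; f_ty = M·x/J = 219.2 N/mm.
Resultant f_max = √[f_tx² + (f_v + f_ty)²] = √[548² + (126 + 219.2)²] = 647.6 N/mm.
Capacity per unit length: r_n/Ω = (1/2.0) × 0.6 × 620 × (0.707 × 10) = 1315 N/mm.
647.6 ≤ 1315 → adequate.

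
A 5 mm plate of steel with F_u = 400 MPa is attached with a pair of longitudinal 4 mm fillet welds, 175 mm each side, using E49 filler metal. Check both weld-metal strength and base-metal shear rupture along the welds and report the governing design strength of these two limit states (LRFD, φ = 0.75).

E49XX → F_EXX = 490 MPa.
t_e = 0.707 × 4 = 2.828 mm; L = 350 mm.
Weld metal: φR_n = 0.75 × 0.6 × 490 × 2.828 × 350 × 10⁻³ = 218.3 kN.
Base metal (shear rupture): φR_n = 0.75 × 0.6 × 400 × 5 × 350 × 10⁻³ = 315 kN.
Governing: weld metal.

φR_n ≈ 218 kN (weld metal governs)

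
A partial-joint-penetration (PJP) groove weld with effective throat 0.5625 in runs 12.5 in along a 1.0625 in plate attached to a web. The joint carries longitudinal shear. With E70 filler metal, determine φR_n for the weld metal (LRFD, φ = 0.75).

φR_n ≈ 221 kip

E70XX → F_EXX = 70 ksi.
Effective throat (given) t_e = 0.5625 in.
A_we = 0.5625 × 12.5 = 7.031 in².
F_nw = 0.6 F_EXX = 42 ksi.
φR_n = 0.75 × 42 × 7.031 = 221.5 kip.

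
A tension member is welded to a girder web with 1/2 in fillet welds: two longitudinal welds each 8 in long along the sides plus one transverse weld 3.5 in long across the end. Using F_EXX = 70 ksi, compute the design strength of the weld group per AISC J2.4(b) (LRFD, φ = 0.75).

φR_n ≈ 217 kips

t_e = 0.707 × 0.5 = 0.3535 in.
R_nwl = 0.6 × 70 × 0.3535 × 16 = 237.6 kips (longitudinal, 2 welds).
R_nwt = 0.6 × 70 × 0.3535 × 3.5 = 51.96 kips (transverse, base value).
(i) R_nwl + R_nwt = 289.5 kips; (ii) 0.85 R_nwl + 1.5 R_nwt = 279.9 kips.
R_n = max = 289.5 kips [governs: (i)]; φR_n = 217.1 kips.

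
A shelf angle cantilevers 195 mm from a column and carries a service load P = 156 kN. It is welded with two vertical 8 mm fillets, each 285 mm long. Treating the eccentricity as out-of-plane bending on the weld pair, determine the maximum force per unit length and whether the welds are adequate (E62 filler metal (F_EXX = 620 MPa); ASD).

L_w = 2 × 285 = 570 mm; section modulus (unit throat) S = 2 × L²/6 = 27080 mm².
Direct shear f_v = P/L_w = 156×10³/570 = 273.7 N/mm.
Moment M = P × e = 156×10³ × 195 = 30420000 N·mm; bending f_b = M/S = 1124 N/mm.
f_max = √(f_v² + f_b²) = √(273.7² + 1124²) = 1156 N/mm.
r_n/Ω = (1/2.0) × 0.6 × 620 × (0.707 × 8) = 1052 N/mm → NOT adequate.

f_max ≈ 1160 N/mm; NOT adequate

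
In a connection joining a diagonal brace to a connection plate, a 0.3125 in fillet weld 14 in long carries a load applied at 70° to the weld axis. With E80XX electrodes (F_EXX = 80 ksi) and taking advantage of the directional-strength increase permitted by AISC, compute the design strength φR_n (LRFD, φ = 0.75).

φR_n ≈ 162 kip

t_e = 0.707 × 0.3125 = 0.2209 in; A_we = 0.2209 × 14 = 3.093 in².
Directional factor: 1.0 + 0.5 sin^1.5(70°) = 1.455.
F_nw = 0.6 × 80 × 1.455 = 69.86 ksi.
φR_n = 0.75 × 69.86 × 3.093 = 162.1 kip.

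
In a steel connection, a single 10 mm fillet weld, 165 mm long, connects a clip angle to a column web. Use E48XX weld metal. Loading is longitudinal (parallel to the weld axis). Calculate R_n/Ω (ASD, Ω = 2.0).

E48XX → F_EXX = 480 MPa.
Effective throat t_e = 0.707 × 10 = 7.07 mm.
Total length L = 165 mm; A_we = 7.07 × 165 = 1167 mm².
F_nw = 0.6 F_EXX = 0.6 × 480 = 288 MPa.
R_n = 288 × 1167 × 10⁻³ = 336 kN; R_n/Ω = 336/2.0 = 168 kN.

R_n/Ω ≈ 168 kN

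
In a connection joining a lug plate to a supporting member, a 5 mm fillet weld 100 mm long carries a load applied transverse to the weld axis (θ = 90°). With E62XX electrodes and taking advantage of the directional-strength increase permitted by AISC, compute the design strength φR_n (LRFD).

E62XX → F_EXX = 620 MPa.
t_e = 0.707 × 5 = 3.535 mm; A_we = 3.535 × 100 = 353.5 mm².
Directional factor: 1.0 + 0.5 sin^1.5(90°) = 1.5.
F_nw = 0.6 × 620 × 1.5 = 558 MPa.
φR_n = 0.75 × 558 × 353.5 × 10⁻³ = 147.9 kN.

φR_n ≈ 148 kN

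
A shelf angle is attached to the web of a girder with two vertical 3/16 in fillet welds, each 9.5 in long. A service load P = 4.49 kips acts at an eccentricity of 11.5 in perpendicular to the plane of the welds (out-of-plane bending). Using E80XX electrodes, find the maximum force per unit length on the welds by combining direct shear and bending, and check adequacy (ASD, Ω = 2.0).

E80XX → F_EXX = 80 ksi.
L_w = 2 × 9.5 = 19 in; section modulus (unit throat) S = 2 × L²/6 = 30.08 in².
Direct shear f_v = P/L_w = 4.49/19 = 0.2363 kip/in.
Moment M = P × e = 4.49 × 11.5 = 51.635 kip·in; bending f_b = M/S = 1.716 kip/in.
f_max = √(f_v² + f_b²) = √(0.2363² + 1.716²) = 1.733 kip/in.
r_n/Ω = (1/2.0) × 0.6 × 80 × (0.707 × 0.1875) = 3.181 kip/in → adequate.

f_max ≈ 1.73 kip/in; adequate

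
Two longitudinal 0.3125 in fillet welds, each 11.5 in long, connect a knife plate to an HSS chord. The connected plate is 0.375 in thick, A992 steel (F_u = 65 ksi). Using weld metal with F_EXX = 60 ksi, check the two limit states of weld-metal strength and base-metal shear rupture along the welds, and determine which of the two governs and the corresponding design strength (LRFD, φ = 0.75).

t_e = 0.707 × 0.3125 = 0.2209 in; L = 23 in.
Weld metal: φR_n = 0.75 × 0.6 × 60 × 0.2209 × 23 = 137.2 kips.
Base metal (shear rupture): φR_n = 0.75 × 0.6 × 65 × 0.375 × 23 = 252.3 kips.
Governing: weld metal.

φR_n ≈ 137 kips (weld metal governs)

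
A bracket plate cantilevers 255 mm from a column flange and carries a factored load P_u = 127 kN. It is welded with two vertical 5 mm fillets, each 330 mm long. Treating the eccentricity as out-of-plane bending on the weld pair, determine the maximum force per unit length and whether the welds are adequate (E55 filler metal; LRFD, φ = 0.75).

E55XX → F_EXX = 550 MPa.
L_w = 2 × 330 = 660 mm; section modulus (unit throat) S = 2 × L²/6 = 36300 mm².
Direct shear f_v = P/L_w = 127×10³/660 = 192.4 N/mm.
Moment M = P × e = 127×10³ × 255 = 32385000 N·mm; bending f_b = M/S = 892.1 N/mm.
f_max = √(f_v² + f_b²) = √(192.4² + 892.1²) = 912.7 N/mm.
φr_n = 0.75 × 0.6 × 550 × (0.707 × 5) = 874.9 N/mm → NOT adequate.

f_max ≈ 913 N/mm; NOT adequate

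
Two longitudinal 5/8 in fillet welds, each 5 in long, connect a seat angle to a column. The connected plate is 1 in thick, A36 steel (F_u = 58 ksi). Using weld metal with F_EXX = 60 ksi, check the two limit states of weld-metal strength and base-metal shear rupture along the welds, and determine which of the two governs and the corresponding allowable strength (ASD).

t_e = 0.707 × 0.625 = 0.4419 in; L = 10 in.
Weld metal: R_n/Ω = (1/2.0) × 0.6 × 60 × 0.4419 × 10 = 79.54 kips.
Base metal (shear rupture): R_n/Ω = (1/2.0) × 0.6 × 58 × 1 × 10 = 174 kips.
Governing: weld metal.

R_n/Ω ≈ 79.5 kips (weld metal governs)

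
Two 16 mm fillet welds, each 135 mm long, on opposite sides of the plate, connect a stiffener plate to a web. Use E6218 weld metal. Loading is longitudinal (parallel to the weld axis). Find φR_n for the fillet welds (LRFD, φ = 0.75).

E62XX → F_EXX = 620 MPa.
Effective throat t_e = 0.707 × 16 = 11.31 mm.
Total length L = 270 mm; A_we = 11.31 × 270 = 3054 mm².
F_nw = 0.6 F_EXX = 0.6 × 620 = 372 MPa.
φR_n = 0.75 × 372 × 3054 × 10⁻³ = 852.1 kN.

φR_n ≈ 852 kN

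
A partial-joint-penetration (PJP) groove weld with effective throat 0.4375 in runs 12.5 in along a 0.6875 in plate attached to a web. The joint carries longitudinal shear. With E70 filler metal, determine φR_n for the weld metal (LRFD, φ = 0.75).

E70XX → F_EXX = 70 ksi.
Effective throat (given) t_e = 0.4375 in.
A_we = 0.4375 × 12.5 = 5.469 in².
F_nw = 0.6 F_EXX = 42 ksi.
φR_n = 0.75 × 42 × 5.469 = 172.3 kips.

φR_n ≈ 172 kips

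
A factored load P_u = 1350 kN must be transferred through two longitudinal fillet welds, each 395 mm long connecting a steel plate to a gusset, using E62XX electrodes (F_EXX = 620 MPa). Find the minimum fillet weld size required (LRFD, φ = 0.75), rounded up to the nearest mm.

Total weld length L = 790 mm.
Required throat t_e = P_u / (φ × 0.6 F_EXX × L) = 1350 / (0.75 × 0.6 × 620 × 790 × 10⁻³) = 6.125 mm.
Required leg w = t_e / 0.707 = 8.663 mm → use 9 mm.

w = 9 mm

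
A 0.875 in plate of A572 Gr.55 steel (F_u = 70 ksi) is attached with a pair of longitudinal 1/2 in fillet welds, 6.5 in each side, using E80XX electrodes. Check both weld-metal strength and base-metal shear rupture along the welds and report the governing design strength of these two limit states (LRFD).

E80XX → F_EXX = 80 ksi.
t_e = 0.707 × 0.5 = 0.3535 in; L = 13 in.
Weld metal: φR_n = 0.75 × 0.6 × 80 × 0.3535 × 13 = 165.4 kip.
Base metal (shear rupture): φR_n = 0.75 × 0.6 × 70 × 0.875 × 13 = 358.3 kip.
Governing: weld metal.

φR_n ≈ 165 kip (weld metal governs)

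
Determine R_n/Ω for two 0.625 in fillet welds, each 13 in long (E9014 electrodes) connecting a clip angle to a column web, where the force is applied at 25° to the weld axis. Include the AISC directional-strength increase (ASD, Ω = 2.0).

R_n/Ω ≈ 353 kip

E90XX → F_EXX = 90 ksi.
t_e = 0.707 × 0.625 = 0.4419 in; A_we = 0.4419 × 26 = 11.49 in².
Directional factor: 1.0 + 0.5 sin^1.5(25°) = 1.137.
F_nw = 0.6 × 90 × 1.137 = 61.42 ksi.
R_n/Ω = (61.42 × 11.49) / 2.0 = 352.8 kip.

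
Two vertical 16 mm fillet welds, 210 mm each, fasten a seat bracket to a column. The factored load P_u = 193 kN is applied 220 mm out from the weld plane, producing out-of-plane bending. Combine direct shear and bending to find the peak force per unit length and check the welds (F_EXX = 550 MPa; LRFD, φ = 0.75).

L_w = 2 × 210 = 420 mm; section modulus (unit throat) S = 2 × L²/6 = 14700 mm².
Direct shear f_v = P/L_w = 193×10³/420 = 459.5 N/mm.
Moment M = P × e = 193×10³ × 220 = 42460000 N·mm; bending f_b = M/S = 2888 N/mm.
f_max = √(f_v² + f_b²) = √(459.5² + 2888²) = 2925 N/mm.
φr_n = 0.75 × 0.6 × 550 × (0.707 × 16) = 2800 N/mm → NOT adequate.

f_max ≈ 2920 N/mm; NOT adequate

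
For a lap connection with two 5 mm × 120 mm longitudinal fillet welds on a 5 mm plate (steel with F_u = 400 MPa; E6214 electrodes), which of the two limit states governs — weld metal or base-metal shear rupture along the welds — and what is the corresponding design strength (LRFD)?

E62XX → F_EXX = 620 MPa.
t_e = 0.707 × 5 = 3.535 mm; L = 240 mm.
Weld metal: φR_n = 0.75 × 0.6 × 620 × 3.535 × 240 × 10⁻³ = 236.7 kN.
Base metal (shear rupture): φR_n = 0.75 × 0.6 × 400 × 5 × 240 × 10⁻³ = 216 kN.
Governing: base-metal shear rupture.

φR_n ≈ 216 kN (base-metal shear rupture governs)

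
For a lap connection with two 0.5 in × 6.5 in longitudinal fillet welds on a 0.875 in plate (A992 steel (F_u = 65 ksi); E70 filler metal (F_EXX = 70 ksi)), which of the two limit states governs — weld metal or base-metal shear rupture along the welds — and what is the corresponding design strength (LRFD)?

t_e = 0.707 × 0.5 = 0.3535 in; L = 13 in.
Weld metal: φR_n = 0.75 × 0.6 × 70 × 0.3535 × 13 = 144.8 kips.
Base metal (shear rupture): φR_n = 0.75 × 0.6 × 65 × 0.875 × 13 = 332.7 kips.
Governing: weld metal.

φR_n ≈ 145 kips (weld metal governs)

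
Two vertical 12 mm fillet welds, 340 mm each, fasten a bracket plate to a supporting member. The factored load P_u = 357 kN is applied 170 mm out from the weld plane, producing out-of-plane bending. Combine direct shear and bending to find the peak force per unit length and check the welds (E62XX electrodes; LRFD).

E62XX → F_EXX = 620 MPa.
L_w = 2 × 340 = 680 mm; section modulus (unit throat) S = 2 × L²/6 = 38530 mm².
Direct shear f_v = P/L_w = 357×10³/680 = 525 N/mm.
Moment M = P × e = 357×10³ × 170 = 60690000 N·mm; bending f_b = M/S = 1575 N/mm.
f_max = √(f_v² + f_b²) = √(525² + 1575²) = 1660 N/mm.
φr_n = 0.75 × 0.6 × 620 × (0.707 × 12) = 2367 N/mm → adequate.

f_max ≈ 1660 N/mm; adequate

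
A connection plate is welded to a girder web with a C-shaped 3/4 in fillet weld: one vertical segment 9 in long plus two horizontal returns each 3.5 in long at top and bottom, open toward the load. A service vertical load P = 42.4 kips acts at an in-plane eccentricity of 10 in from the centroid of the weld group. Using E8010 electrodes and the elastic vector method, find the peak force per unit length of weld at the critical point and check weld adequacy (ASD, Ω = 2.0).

f_max ≈ 11.7 kip/in; adequate

E80XX → F_EXX = 80 ksi.
Total weld length L_w = 16 in. Treat welds as unit-width lines.
Centroid: x̄ = 2×3.5×1.75 / 16 = 0.7656 in from the vertical weld.
Polar moment about centroid: J = I_x + I_y = [9³/12 + 2×3.5×4.5²] + [9×0.7656² + 2(3.5³/12 + 3.5×0.9844²)] = 221.7 in³.
Direct shear f_v = P/L_w = 42.4 / 16 = 2.65 kip/in (vertical).
Torsion M = P·e = 42.4 × 10 = 424 kip·in.
Critical point at (x, y) = (2.734, 4.5) from centroid. f_tx = M·y/J = 8.606 kip/in; f_ty = M·x/J = 5.229 kip/in.
Resultant f_max = √[f_tx² + (f_v + f_ty)²] = √[8.606² + (2.65 + 5.229)²] = 11.67 kip/in.
Capacity per unit length: r_n/Ω = (1/2.0) × 0.6 × 80 × (0.707 × 0.75) = 12.73 kip/in.
11.67 ≤ 12.73 → adequate.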